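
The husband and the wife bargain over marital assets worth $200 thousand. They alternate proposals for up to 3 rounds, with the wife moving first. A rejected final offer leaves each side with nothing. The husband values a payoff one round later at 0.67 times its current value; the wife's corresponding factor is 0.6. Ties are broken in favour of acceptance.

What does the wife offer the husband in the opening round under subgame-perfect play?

By backward induction:
Round 3 (the wife proposes): rejection yields 0 for the husband; the wife offers 0 and keeps 200.
Round 2 (the husband proposes): the wife can get 200 next round, worth 0.6 × 200 = 120 now; the husband offers that and keeps 80.
Round 1 (the wife proposes): the husband can get 80 next round, worth 0.67 × 80 = 53.6 now, so the wife offers 53.6, keeping 146.4.

53.6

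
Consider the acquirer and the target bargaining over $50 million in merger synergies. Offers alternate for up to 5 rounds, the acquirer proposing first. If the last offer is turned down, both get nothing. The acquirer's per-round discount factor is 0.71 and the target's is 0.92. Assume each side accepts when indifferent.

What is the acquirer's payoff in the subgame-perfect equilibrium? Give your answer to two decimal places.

Solve by backward induction from round 5.
Round 5 (the acquirer proposes): rejection yields 0 for the target; the acquirer offers 0 and keeps 50.
Round 4 (the target proposes): the acquirer can get 50 next round, worth 0.71 × 50 = 35.5 now, so the target offers 35.5, keeping 14.5.
Round 3 (the acquirer proposes): the target can get 14.5 next round, worth 0.92 × 14.5 = 13.34 now, so the acquirer offers 13.34, keeping 36.66.
Round 2 (the target proposes): the acquirer can get 36.66 next round, worth 0.71 × 36.66 = 26.0286 now, so the target offers 26.0286, keeping 23.9714.
Round 1 (the acquirer proposes): the target can get 23.9714 next round, worth 0.92 × 23.9714 = 22.053688 now; the acquirer offers that and keeps 27.946312.

27.95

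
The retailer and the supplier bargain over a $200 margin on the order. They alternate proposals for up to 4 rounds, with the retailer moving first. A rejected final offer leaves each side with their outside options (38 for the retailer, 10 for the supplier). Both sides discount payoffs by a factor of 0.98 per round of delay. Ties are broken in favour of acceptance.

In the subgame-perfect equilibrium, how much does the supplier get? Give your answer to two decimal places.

By backward induction:
Round 4 (the supplier proposes): the retailer gets 38 if talks fail, so the supplier offers 38 and keeps 162.
Round 3 (the retailer proposes): the supplier can get 162 next round, worth 0.98 × 162 = 158.76 now. The retailer offers 158.76 and keeps 200 − 158.76 = 41.24.
Round 2 (the supplier proposes): the retailer can get 41.24 next round, worth 0.98 × 41.24 = 40.4152 now. The supplier offers 40.4152 and keeps 200 − 40.4152 = 159.5848.
Round 1 (the retailer proposes): the supplier can get 159.5848 next round, worth 0.98 × 159.5848 = 156.393104 now. The retailer offers 156.393104 and keeps 200 − 156.393104 = 43.606896.

156.39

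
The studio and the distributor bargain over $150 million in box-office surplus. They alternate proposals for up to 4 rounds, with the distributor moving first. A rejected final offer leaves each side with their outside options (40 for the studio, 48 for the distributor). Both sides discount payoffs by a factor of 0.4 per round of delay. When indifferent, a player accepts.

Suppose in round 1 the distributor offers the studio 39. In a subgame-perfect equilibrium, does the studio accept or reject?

Work out the studio's continuation value if the offer is rejected.
Round 4 (the studio proposes): the distributor gets 48 if talks fail, so the studio offers 48 and keeps 102.
Round 3 (the distributor proposes): the studio can get 102 next round, worth 0.4 × 102 = 40.8 now; the distributor offers that and keeps 109.2.
Round 2 (the studio proposes): the distributor can get 109.2 next round, worth 0.4 × 109.2 = 43.68 now; the studio offers that and keeps 106.32.
So by rejecting in round 1, the studio gets 106.32 next round, worth 0.4 × 106.32 = 42.528 now.
Offer 39 < 42.528, so the studio rejects.

Reject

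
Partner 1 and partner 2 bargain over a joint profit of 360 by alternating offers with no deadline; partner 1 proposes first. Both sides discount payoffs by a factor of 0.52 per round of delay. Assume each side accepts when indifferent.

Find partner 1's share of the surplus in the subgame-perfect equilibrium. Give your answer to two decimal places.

In a stationary SPE each proposer offers the other exactly their discounted continuation value.
If partner 1 keeps x when proposing and partner 2 keeps y when proposing, then x = 360 − 0.52y and y = 360 − 0.52x.
Solving: x = 360(1 − 0.52) / (1 − 0.52·0.52) = 172.8 / 0.7296 ≈ 236.8421.
Partner 2 gets 360 − 236.8421 ≈ 123.1579.

236.84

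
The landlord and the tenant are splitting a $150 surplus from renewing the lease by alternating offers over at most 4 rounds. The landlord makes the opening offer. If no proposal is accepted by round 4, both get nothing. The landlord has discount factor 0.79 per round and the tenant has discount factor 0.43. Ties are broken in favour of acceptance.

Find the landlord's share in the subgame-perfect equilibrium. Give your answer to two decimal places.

114.54

Round 4 (the tenant proposes): the landlord will accept anything ≥ 0, so the tenant offers 0 and keeps 150.
Round 3 (the landlord proposes): the tenant can get 150 next round, worth 0.43 × 150 = 64.5 now. The landlord offers 64.5 and keeps 150 − 64.5 = 85.5.
Round 2 (the tenant proposes): the landlord can get 85.5 next round, worth 0.79 × 85.5 = 67.545 now, so the tenant offers 67.545, keeping 82.455.
Round 1 (the landlord proposes): the tenant can get 82.455 next round, worth 0.43 × 82.455 = 35.45565 now. The landlord offers 35.45565 and keeps 150 − 35.45565 = 114.54435.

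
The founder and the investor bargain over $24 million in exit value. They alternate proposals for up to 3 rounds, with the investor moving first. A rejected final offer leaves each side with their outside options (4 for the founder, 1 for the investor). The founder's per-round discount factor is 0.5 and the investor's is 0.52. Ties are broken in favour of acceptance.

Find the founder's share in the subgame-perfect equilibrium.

6.8

By backward induction:
Round 3 (the investor proposes): the founder gets 4 if talks fail, so the investor offers 4 and keeps 20.
Round 2 (the founder proposes): the investor can get 20 next round, worth 0.52 × 20 = 10.4 now. The founder offers 10.4 and keeps 24 − 10.4 = 13.6.
Round 1 (the investor proposes): the founder can get 13.6 next round, worth 0.5 × 13.6 = 6.8 now, so the investor offers 6.8, keeping 17.2.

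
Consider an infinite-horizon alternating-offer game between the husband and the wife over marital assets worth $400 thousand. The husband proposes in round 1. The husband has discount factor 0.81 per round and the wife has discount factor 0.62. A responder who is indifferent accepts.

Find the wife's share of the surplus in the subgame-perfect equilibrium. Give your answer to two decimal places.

94.66

Let x be the husband's share when the husband proposes and y be the wife's share when the wife proposes.
The wife accepts iff offered ≥ 0.62·y, so x = 400 − 0.62y. Symmetrically y = 400 − 0.81x.
Substituting: x = 400 − 0.62(400 − 0.81x), giving x(1 − 0.81·0.62) = 400(1 − 0.62).
So x = 400 × 0.38 / 0.4978 ≈ 305.3435, and the wife receives 400 − x ≈ 94.6565.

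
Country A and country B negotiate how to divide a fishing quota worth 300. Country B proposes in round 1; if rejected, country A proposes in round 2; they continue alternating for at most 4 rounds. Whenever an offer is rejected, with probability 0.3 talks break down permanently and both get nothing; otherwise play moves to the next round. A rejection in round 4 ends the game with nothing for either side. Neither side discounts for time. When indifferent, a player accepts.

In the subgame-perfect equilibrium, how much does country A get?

Round 4 (country A proposes): rejection yields 0 for country B; country A offers 0 and keeps 300.
Round 3 (country B proposes): rejecting gives country A an expected 0.7 × 300 = 210, so country B offers 210, keeping 90.
Round 2 (country A proposes): rejecting gives country B an expected 0.7 × 90 = 63, so country A offers 63, keeping 237.
Round 1 (country B proposes): rejecting gives country A an expected 0.7 × 237 = 165.9, so country B offers 165.9, keeping 134.1.

165.9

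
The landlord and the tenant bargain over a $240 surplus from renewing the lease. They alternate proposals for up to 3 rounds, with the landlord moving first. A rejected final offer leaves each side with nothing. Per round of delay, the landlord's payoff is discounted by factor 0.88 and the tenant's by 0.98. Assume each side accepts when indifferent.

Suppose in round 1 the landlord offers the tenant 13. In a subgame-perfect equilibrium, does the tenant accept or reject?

Round 3 (the landlord proposes): the tenant will accept anything ≥ 0, so the landlord offers 0 and keeps 240.
Round 2 (the tenant proposes): the landlord can get 240 next round, worth 0.88 × 240 = 211.2 now; the tenant offers that and keeps 28.8.
So by rejecting in round 1, the tenant gets 28.8 next round, worth 0.98 × 28.8 = 28.224 now.
Offer 13 < 28.224, so the tenant rejects.

Reject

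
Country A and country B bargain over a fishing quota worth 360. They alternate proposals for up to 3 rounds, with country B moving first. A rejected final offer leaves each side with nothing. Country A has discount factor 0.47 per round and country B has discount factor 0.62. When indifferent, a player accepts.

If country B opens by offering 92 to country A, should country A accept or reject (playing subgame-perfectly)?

Accept

Round 3 (country B proposes): country A will accept anything ≥ 0, so country B offers 0 and keeps 360.
Round 2 (country A proposes): country B can get 360 next round, worth 0.62 × 360 = 223.2 now. Country A offers 223.2 and keeps 360 − 223.2 = 136.8.
So by rejecting in round 1, country A gets 136.8 next round, worth 0.47 × 136.8 = 64.296 now.
Offer 92 ≥ 64.296, so country A accepts.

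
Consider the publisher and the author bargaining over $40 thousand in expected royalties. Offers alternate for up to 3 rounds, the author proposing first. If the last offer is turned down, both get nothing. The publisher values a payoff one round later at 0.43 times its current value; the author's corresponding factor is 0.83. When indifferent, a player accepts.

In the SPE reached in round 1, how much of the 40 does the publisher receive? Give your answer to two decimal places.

2.92

By backward induction:
Round 3 (the author proposes): the publisher will accept anything ≥ 0, so the author offers 0 and keeps 40.
Round 2 (the publisher proposes): the author can get 40 next round, worth 0.83 × 40 = 33.2 now. The publisher offers 33.2 and keeps 40 − 33.2 = 6.8.
Round 1 (the author proposes): the publisher can get 6.8 next round, worth 0.43 × 6.8 = 2.924 now; the author offers that and keeps 37.076.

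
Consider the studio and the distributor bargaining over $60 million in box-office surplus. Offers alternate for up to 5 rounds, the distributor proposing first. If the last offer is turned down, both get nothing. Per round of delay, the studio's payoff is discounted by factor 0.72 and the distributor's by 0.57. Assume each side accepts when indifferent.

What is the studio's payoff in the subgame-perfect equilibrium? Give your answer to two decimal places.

Round 5 (the distributor proposes): the studio will accept anything ≥ 0, so the distributor offers 0 and keeps 60.
Round 4 (the studio proposes): the distributor can get 60 next round, worth 0.57 × 60 = 34.2 now. The studio offers 34.2 and keeps 60 − 34.2 = 25.8.
Round 3 (the distributor proposes): the studio can get 25.8 next round, worth 0.72 × 25.8 = 18.576 now; the distributor offers that and keeps 41.424.
Round 2 (the studio proposes): the distributor can get 41.424 next round, worth 0.57 × 41.424 = 23.61168 now, so the studio offers 23.61168, keeping 36.38832.
Round 1 (the distributor proposes): the studio can get 36.38832 next round, worth 0.72 × 36.38832 = 26.1995904 now, so the distributor offers 26.1995904, keeping 33.8004096.

26.20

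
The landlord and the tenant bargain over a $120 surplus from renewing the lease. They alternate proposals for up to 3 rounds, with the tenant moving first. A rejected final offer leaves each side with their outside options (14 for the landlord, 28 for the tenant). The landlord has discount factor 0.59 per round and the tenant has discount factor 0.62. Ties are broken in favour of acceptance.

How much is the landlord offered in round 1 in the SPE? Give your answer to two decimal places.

Round 3 (the tenant proposes): the landlord gets 14 if talks fail, so the tenant offers 14 and keeps 106.
Round 2 (the landlord proposes): the tenant can get 106 next round, worth 0.62 × 106 = 65.72 now. The landlord offers 65.72 and keeps 120 − 65.72 = 54.28.
Round 1 (the tenant proposes): the landlord can get 54.28 next round, worth 0.59 × 54.28 = 32.0252 now. The tenant offers 32.0252 and keeps 120 − 32.0252 = 87.9748.

32.03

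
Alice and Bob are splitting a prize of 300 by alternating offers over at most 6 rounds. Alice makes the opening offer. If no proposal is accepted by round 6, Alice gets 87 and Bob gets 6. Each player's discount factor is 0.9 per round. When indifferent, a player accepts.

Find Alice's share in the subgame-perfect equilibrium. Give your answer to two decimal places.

125.36

By backward induction:
Round 6 (Bob proposes): Alice gets 87 if talks fail, so Bob offers 87 and keeps 213.
Round 5 (Alice proposes): Bob can get 213 next round, worth 0.9 × 213 = 191.7 now, so Alice offers 191.7, keeping 108.3.
Round 4 (Bob proposes): Alice can get 108.3 next round, worth 0.9 × 108.3 = 97.47 now, so Bob offers 97.47, keeping 202.53.
Round 3 (Alice proposes): Bob can get 202.53 next round, worth 0.9 × 202.53 = 182.277 now, so Alice offers 182.277, keeping 117.723.
Round 2 (Bob proposes): Alice can get 117.723 next round, worth 0.9 × 117.723 = 105.9507 now. Bob offers 105.9507 and keeps 300 − 105.9507 = 194.0493.
Round 1 (Alice proposes): Bob can get 194.0493 next round, worth 0.9 × 194.0493 = 174.64437 now, so Alice offers 174.64437, keeping 125.35563.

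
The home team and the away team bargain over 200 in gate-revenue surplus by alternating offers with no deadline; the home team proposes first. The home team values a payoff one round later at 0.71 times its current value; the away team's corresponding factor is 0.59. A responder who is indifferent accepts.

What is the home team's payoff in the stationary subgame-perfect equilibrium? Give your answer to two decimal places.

141.11

Let x be the home team's share when the home team proposes and y be the away team's share when the away team proposes.
The away team accepts iff offered ≥ 0.59·y, so x = 200 − 0.59y. Symmetrically y = 200 − 0.71x.
Substituting: x = 200 − 0.59(200 − 0.71x), giving x(1 − 0.71·0.59) = 200(1 − 0.59).
So x = 200 × 0.41 / 0.5811 ≈ 141.1117, and the away team receives 200 − x ≈ 58.8883.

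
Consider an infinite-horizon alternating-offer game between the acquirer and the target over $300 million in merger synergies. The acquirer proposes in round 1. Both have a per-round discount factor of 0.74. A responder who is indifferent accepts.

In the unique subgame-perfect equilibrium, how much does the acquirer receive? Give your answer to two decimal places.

In a stationary SPE each proposer offers the other exactly their discounted continuation value.
If the acquirer keeps x when proposing and the target keeps y when proposing, then x = 300 − 0.74y and y = 300 − 0.74x.
Solving: x = 300(1 − 0.74) / (1 − 0.74·0.74) = 78 / 0.4524 ≈ 172.4138.
The target gets 300 − 172.4138 ≈ 127.5862.

172.41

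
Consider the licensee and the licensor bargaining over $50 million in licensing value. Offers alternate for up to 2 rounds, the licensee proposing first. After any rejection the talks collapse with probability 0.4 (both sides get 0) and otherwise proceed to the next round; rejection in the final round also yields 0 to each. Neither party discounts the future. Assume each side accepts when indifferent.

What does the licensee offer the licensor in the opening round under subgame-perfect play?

By backward induction:
Round 2 (the licensor proposes): rejection yields 0 for the licensee; the licensor offers 0 and keeps 50.
Round 1 (the licensee proposes): rejecting gives the licensor an expected 0.6 × 50 = 30, so the licensee offers 30, keeping 20.

30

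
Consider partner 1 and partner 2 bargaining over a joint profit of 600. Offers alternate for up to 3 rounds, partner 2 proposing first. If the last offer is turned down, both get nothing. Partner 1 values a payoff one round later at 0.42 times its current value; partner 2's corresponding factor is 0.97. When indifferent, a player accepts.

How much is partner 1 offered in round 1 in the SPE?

Round 3 (partner 2 proposes): rejection yields 0 for partner 1; partner 2 offers 0 and keeps 600.
Round 2 (partner 1 proposes): partner 2 can get 600 next round, worth 0.97 × 600 = 582 now. Partner 1 offers 582 and keeps 600 − 582 = 18.
Round 1 (partner 2 proposes): partner 1 can get 18 next round, worth 0.42 × 18 = 7.56 now. Partner 2 offers 7.56 and keeps 600 − 7.56 = 592.44.

7.56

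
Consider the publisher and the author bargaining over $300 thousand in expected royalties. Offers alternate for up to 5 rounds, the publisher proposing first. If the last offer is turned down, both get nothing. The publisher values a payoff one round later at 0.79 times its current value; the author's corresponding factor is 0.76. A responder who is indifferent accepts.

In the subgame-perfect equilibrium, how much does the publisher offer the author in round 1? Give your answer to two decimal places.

76.63

Round 5 (the publisher proposes): the author will accept anything ≥ 0, so the publisher offers 0 and keeps 300.
Round 4 (the author proposes): the publisher can get 300 next round, worth 0.79 × 300 = 237 now, so the author offers 237, keeping 63.
Round 3 (the publisher proposes): the author can get 63 next round, worth 0.76 × 63 = 47.88 now; the publisher offers that and keeps 252.12.
Round 2 (the author proposes): the publisher can get 252.12 next round, worth 0.79 × 252.12 = 199.1748 now. The author offers 199.1748 and keeps 300 − 199.1748 = 100.8252.
Round 1 (the publisher proposes): the author can get 100.8252 next round, worth 0.76 × 100.8252 = 76.627152 now, so the publisher offers 76.627152, keeping 223.372848.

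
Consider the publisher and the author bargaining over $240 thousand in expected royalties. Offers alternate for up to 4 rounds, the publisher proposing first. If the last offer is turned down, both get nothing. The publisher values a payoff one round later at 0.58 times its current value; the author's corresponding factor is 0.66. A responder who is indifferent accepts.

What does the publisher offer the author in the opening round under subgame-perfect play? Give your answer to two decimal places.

127.16

Work backward from the last round.
Round 4 (the author proposes): rejection yields 0 for the publisher; the author offers 0 and keeps 240.
Round 3 (the publisher proposes): the author can get 240 next round, worth 0.66 × 240 = 158.4 now; the publisher offers that and keeps 81.6.
Round 2 (the author proposes): the publisher can get 81.6 next round, worth 0.58 × 81.6 = 47.328 now; the author offers that and keeps 192.672.
Round 1 (the publisher proposes): the author can get 192.672 next round, worth 0.66 × 192.672 = 127.16352 now. The publisher offers 127.16352 and keeps 240 − 127.16352 = 112.83648.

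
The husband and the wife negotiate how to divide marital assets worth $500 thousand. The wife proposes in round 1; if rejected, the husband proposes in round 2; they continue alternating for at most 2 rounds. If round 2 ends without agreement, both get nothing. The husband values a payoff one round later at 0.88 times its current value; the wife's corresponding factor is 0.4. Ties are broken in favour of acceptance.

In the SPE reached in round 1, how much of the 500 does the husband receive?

440

Solve by backward induction from round 2.
Round 2 (the husband proposes): rejection yields 0 for the wife; the husband offers 0 and keeps 500.
Round 1 (the wife proposes): the husband can get 500 next round, worth 0.88 × 500 = 440 now, so the wife offers 440, keeping 60.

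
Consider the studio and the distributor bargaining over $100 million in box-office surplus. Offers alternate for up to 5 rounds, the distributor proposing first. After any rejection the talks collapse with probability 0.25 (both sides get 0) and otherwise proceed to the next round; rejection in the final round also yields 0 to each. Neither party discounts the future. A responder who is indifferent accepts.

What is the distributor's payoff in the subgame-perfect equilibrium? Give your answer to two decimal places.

70.70

Round 5 (the distributor proposes): the studio will accept anything ≥ 0, so the distributor offers 0 and keeps 100.
Round 4 (the studio proposes): rejecting gives the distributor an expected 0.75 × 100 = 75, so the studio offers 75, keeping 25.
Round 3 (the distributor proposes): rejecting gives the studio an expected 0.75 × 25 = 18.75, so the distributor offers 18.75, keeping 81.25.
Round 2 (the studio proposes): rejecting gives the distributor an expected 0.75 × 81.25 = 60.9375; the studio offers that and keeps 39.0625.
Round 1 (the distributor proposes): rejecting gives the studio an expected 0.75 × 39.0625 = 29.296875. The distributor offers 29.296875 and keeps 100 − 29.296875 = 70.703125.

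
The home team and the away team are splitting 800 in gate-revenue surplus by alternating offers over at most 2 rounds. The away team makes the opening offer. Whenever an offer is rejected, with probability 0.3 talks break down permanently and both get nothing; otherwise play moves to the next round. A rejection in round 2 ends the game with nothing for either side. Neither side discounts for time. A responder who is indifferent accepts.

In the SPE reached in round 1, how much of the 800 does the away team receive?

240

Round 2 (the home team proposes): rejection yields 0 for the away team; the home team offers 0 and keeps 800.
Round 1 (the away team proposes): rejecting gives the home team an expected 0.7 × 800 = 560. The away team offers 560 and keeps 800 − 560 = 240.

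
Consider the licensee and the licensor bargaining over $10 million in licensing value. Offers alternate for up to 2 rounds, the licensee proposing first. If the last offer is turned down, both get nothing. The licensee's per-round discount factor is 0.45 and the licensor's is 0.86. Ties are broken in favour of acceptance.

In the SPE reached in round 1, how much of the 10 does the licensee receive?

1.4

Solve by backward induction from round 2.
Round 2 (the licensor proposes): the licensee will accept anything ≥ 0, so the licensor offers 0 and keeps 10.
Round 1 (the licensee proposes): the licensor can get 10 next round, worth 0.86 × 10 = 8.6 now, so the licensee offers 8.6, keeping 1.4.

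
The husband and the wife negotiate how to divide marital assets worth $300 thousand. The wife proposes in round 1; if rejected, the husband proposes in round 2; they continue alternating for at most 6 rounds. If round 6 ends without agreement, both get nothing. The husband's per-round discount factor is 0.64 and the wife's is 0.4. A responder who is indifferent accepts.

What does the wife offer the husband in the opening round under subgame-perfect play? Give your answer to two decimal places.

Round 6 (the husband proposes): the wife will accept anything ≥ 0, so the husband offers 0 and keeps 300.
Round 5 (the wife proposes): the husband can get 300 next round, worth 0.64 × 300 = 192 now; the wife offers that and keeps 108.
Round 4 (the husband proposes): the wife can get 108 next round, worth 0.4 × 108 = 43.2 now, so the husband offers 43.2, keeping 256.8.
Round 3 (the wife proposes): the husband can get 256.8 next round, worth 0.64 × 256.8 = 164.352 now. The wife offers 164.352 and keeps 300 − 164.352 = 135.648.
Round 2 (the husband proposes): the wife can get 135.648 next round, worth 0.4 × 135.648 = 54.2592 now. The husband offers 54.2592 and keeps 300 − 54.2592 = 245.7408.
Round 1 (the wife proposes): the husband can get 245.7408 next round, worth 0.64 × 245.7408 = 157.274112 now, so the wife offers 157.274112, keeping 142.725888.

157.27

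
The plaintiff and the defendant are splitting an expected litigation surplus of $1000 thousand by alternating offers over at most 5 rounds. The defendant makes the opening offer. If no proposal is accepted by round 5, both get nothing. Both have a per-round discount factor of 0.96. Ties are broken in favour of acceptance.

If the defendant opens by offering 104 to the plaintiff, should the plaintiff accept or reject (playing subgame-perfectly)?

Accept

Round 5 (the defendant proposes): rejection yields 0 for the plaintiff; the defendant offers 0 and keeps 1000.
Round 4 (the plaintiff proposes): the defendant can get 1000 next round, worth 0.96 × 1000 = 960 now, so the plaintiff offers 960, keeping 40.
Round 3 (the defendant proposes): the plaintiff can get 40 next round, worth 0.96 × 40 = 38.4 now, so the defendant offers 38.4, keeping 961.6.
Round 2 (the plaintiff proposes): the defendant can get 961.6 next round, worth 0.96 × 961.6 = 923.136 now; the plaintiff offers that and keeps 76.864.
So by rejecting in round 1, the plaintiff gets 76.864 next round, worth 0.96 × 76.864 = 73.78944 now.
Offer 104 ≥ 73.78944, so the plaintiff accepts.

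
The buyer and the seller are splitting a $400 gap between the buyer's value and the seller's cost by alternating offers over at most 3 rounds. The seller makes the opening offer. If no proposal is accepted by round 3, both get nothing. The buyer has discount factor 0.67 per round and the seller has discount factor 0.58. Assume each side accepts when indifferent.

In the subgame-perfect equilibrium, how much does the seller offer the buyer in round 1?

Round 3 (the seller proposes): rejection yields 0 for the buyer; the seller offers 0 and keeps 400.
Round 2 (the buyer proposes): the seller can get 400 next round, worth 0.58 × 400 = 232 now, so the buyer offers 232, keeping 168.
Round 1 (the seller proposes): the buyer can get 168 next round, worth 0.67 × 168 = 112.56 now. The seller offers 112.56 and keeps 400 − 112.56 = 287.44.

112.56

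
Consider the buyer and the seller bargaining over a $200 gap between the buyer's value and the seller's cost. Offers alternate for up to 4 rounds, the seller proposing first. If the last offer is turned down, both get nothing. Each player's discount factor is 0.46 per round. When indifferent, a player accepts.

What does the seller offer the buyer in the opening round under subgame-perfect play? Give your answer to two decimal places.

Work backward from the last round.
Round 4 (the buyer proposes): rejection yields 0 for the seller; the buyer offers 0 and keeps 200.
Round 3 (the seller proposes): the buyer can get 200 next round, worth 0.46 × 200 = 92 now; the seller offers that and keeps 108.
Round 2 (the buyer proposes): the seller can get 108 next round, worth 0.46 × 108 = 49.68 now. The buyer offers 49.68 and keeps 200 − 49.68 = 150.32.
Round 1 (the seller proposes): the buyer can get 150.32 next round, worth 0.46 × 150.32 = 69.1472 now; the seller offers that and keeps 130.8528.

69.15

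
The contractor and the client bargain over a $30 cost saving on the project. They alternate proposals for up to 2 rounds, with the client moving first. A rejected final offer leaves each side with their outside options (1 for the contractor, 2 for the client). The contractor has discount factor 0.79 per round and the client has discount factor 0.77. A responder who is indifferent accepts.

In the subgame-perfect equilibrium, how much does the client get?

7.88

Round 2 (the contractor proposes): the client gets 2 if talks fail, so the contractor offers 2 and keeps 28.
Round 1 (the client proposes): the contractor can get 28 next round, worth 0.79 × 28 = 22.12 now; the client offers that and keeps 7.88.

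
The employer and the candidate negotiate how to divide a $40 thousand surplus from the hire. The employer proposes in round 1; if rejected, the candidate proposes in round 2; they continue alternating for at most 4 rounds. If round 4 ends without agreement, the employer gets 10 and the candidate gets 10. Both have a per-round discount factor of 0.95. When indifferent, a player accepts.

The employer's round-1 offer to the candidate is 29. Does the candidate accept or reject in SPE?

Accept

Work out the candidate's continuation value if the offer is rejected.
Round 4 (the candidate proposes): the employer gets 10 if talks fail, so the candidate offers 10 and keeps 30.
Round 3 (the employer proposes): the candidate can get 30 next round, worth 0.95 × 30 = 28.5 now; the employer offers that and keeps 11.5.
Round 2 (the candidate proposes): the employer can get 11.5 next round, worth 0.95 × 11.5 = 10.925 now. The candidate offers 10.925 and keeps 40 − 10.925 = 29.075.
So by rejecting in round 1, the candidate gets 29.075 next round, worth 0.95 × 29.075 = 27.62125 now.
Offer 29 ≥ 27.62125, so the candidate accepts.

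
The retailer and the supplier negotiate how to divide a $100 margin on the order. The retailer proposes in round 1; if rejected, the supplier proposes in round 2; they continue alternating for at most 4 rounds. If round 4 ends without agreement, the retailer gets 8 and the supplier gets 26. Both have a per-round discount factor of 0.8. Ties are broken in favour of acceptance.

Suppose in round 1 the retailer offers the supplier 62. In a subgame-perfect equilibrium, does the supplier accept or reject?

Work out the supplier's continuation value if the offer is rejected.
Round 4 (the supplier proposes): the retailer gets 8 if talks fail, so the supplier offers 8 and keeps 92.
Round 3 (the retailer proposes): the supplier can get 92 next round, worth 0.8 × 92 = 73.6 now. The retailer offers 73.6 and keeps 100 − 73.6 = 26.4.
Round 2 (the supplier proposes): the retailer can get 26.4 next round, worth 0.8 × 26.4 = 21.12 now. The supplier offers 21.12 and keeps 100 − 21.12 = 78.88.
So by rejecting in round 1, the supplier gets 78.88 next round, worth 0.8 × 78.88 = 63.104 now.
Offer 62 < 63.104, so the supplier rejects.

Reject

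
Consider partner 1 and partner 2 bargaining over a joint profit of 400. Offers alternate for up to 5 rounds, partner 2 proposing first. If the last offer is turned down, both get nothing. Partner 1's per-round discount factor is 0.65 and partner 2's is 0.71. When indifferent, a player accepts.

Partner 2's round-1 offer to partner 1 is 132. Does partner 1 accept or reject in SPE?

Round 5 (partner 2 proposes): rejection yields 0 for partner 1; partner 2 offers 0 and keeps 400.
Round 4 (partner 1 proposes): partner 2 can get 400 next round, worth 0.71 × 400 = 284 now; partner 1 offers that and keeps 116.
Round 3 (partner 2 proposes): partner 1 can get 116 next round, worth 0.65 × 116 = 75.4 now; partner 2 offers that and keeps 324.6.
Round 2 (partner 1 proposes): partner 2 can get 324.6 next round, worth 0.71 × 324.6 = 230.466 now. Partner 1 offers 230.466 and keeps 400 − 230.466 = 169.534.
So by rejecting in round 1, partner 1 gets 169.534 next round, worth 0.65 × 169.534 = 110.1971 now.
Offer 132 ≥ 110.1971, so partner 1 accepts.

Accept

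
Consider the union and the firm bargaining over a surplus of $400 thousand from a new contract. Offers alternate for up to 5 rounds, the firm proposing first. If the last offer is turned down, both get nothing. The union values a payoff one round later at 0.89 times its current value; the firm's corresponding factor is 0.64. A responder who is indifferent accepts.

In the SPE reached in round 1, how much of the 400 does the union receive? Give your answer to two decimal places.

201.16

Round 5 (the firm proposes): the union will accept anything ≥ 0, so the firm offers 0 and keeps 400.
Round 4 (the union proposes): the firm can get 400 next round, worth 0.64 × 400 = 256 now; the union offers that and keeps 144.
Round 3 (the firm proposes): the union can get 144 next round, worth 0.89 × 144 = 128.16 now. The firm offers 128.16 and keeps 400 − 128.16 = 271.84.
Round 2 (the union proposes): the firm can get 271.84 next round, worth 0.64 × 271.84 = 173.9776 now. The union offers 173.9776 and keeps 400 − 173.9776 = 226.0224.
Round 1 (the firm proposes): the union can get 226.0224 next round, worth 0.89 × 226.0224 = 201.159936 now; the firm offers that and keeps 198.840064.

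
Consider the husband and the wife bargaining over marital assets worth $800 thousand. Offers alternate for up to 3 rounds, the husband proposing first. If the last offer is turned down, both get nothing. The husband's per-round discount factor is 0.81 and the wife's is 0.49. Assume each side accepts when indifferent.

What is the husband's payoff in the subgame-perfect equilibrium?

By backward induction:
Round 3 (the husband proposes): rejection yields 0 for the wife; the husband offers 0 and keeps 800.
Round 2 (the wife proposes): the husband can get 800 next round, worth 0.81 × 800 = 648 now. The wife offers 648 and keeps 800 − 648 = 152.
Round 1 (the husband proposes): the wife can get 152 next round, worth 0.49 × 152 = 74.48 now, so the husband offers 74.48, keeping 725.52.

725.52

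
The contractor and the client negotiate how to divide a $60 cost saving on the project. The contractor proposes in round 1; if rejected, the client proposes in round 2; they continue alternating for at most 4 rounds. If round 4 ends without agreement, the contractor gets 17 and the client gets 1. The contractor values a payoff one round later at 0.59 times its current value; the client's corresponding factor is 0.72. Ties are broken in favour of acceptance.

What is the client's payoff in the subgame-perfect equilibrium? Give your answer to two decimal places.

Work backward from the last round.
Round 4 (the client proposes): the contractor gets 17 if talks fail, so the client offers 17 and keeps 43.
Round 3 (the contractor proposes): the client can get 43 next round, worth 0.72 × 43 = 30.96 now; the contractor offers that and keeps 29.04.
Round 2 (the client proposes): the contractor can get 29.04 next round, worth 0.59 × 29.04 = 17.1336 now. The client offers 17.1336 and keeps 60 − 17.1336 = 42.8664.
Round 1 (the contractor proposes): the client can get 42.8664 next round, worth 0.72 × 42.8664 = 30.863808 now. The contractor offers 30.863808 and keeps 60 − 30.863808 = 29.136192.

30.86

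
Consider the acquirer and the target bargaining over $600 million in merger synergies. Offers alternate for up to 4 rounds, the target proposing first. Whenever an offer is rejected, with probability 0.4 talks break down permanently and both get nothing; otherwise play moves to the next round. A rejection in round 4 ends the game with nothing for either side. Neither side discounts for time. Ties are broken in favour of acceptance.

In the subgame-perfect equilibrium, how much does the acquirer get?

273.6

By backward induction:
Round 4 (the acquirer proposes): rejection yields 0 for the target; the acquirer offers 0 and keeps 600.
Round 3 (the target proposes): rejecting gives the acquirer an expected 0.6 × 600 = 360; the target offers that and keeps 240.
Round 2 (the acquirer proposes): rejecting gives the target an expected 0.6 × 240 = 144. The acquirer offers 144 and keeps 600 − 144 = 456.
Round 1 (the target proposes): rejecting gives the acquirer an expected 0.6 × 456 = 273.6. The target offers 273.6 and keeps 600 − 273.6 = 326.4.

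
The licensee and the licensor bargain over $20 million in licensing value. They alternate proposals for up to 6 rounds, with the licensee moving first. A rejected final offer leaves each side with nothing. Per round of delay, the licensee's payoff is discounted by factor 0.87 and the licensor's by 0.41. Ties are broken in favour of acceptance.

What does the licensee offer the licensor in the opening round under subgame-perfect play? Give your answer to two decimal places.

Round 6 (the licensor proposes): the licensee will accept anything ≥ 0, so the licensor offers 0 and keeps 20.
Round 5 (the licensee proposes): the licensor can get 20 next round, worth 0.41 × 20 = 8.2 now, so the licensee offers 8.2, keeping 11.8.
Round 4 (the licensor proposes): the licensee can get 11.8 next round, worth 0.87 × 11.8 = 10.266 now. The licensor offers 10.266 and keeps 20 − 10.266 = 9.734.
Round 3 (the licensee proposes): the licensor can get 9.734 next round, worth 0.41 × 9.734 = 3.99094 now. The licensee offers 3.99094 and keeps 20 − 3.99094 = 16.00906.
Round 2 (the licensor proposes): the licensee can get 16.00906 next round, worth 0.87 × 16.00906 = 13.9278822 now, so the licensor offers 13.9278822, keeping 6.0721178.
Round 1 (the licensee proposes): the licensor can get 6.0721178 next round, worth 0.41 × 6.0721178 = 2.489568298 now, so the licensee offers 2.489568298, keeping 17.510431702.

2.49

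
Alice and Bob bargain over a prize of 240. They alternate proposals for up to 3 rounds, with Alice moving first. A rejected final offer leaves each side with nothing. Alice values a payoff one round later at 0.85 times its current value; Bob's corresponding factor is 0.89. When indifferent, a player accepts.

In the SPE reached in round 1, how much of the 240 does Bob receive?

Round 3 (Alice proposes): Bob will accept anything ≥ 0, so Alice offers 0 and keeps 240.
Round 2 (Bob proposes): Alice can get 240 next round, worth 0.85 × 240 = 204 now; Bob offers that and keeps 36.
Round 1 (Alice proposes): Bob can get 36 next round, worth 0.89 × 36 = 32.04 now, so Alice offers 32.04, keeping 207.96.

32.04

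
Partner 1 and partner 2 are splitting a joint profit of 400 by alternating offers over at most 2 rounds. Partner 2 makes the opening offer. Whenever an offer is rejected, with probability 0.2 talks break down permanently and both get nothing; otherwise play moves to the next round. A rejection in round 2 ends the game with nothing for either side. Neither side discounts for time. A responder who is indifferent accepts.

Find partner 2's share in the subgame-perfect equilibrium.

80

By backward induction:
Round 2 (partner 1 proposes): partner 2 will accept anything ≥ 0, so partner 1 offers 0 and keeps 400.
Round 1 (partner 2 proposes): rejecting gives partner 1 an expected 0.8 × 400 = 320; partner 2 offers that and keeps 80.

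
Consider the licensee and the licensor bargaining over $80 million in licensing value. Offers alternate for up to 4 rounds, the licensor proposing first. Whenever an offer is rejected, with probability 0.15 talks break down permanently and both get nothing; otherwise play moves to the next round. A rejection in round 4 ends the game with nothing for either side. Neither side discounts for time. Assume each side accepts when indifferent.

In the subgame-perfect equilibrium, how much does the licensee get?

Round 4 (the licensee proposes): the licensor will accept anything ≥ 0, so the licensee offers 0 and keeps 80.
Round 3 (the licensor proposes): rejecting gives the licensee an expected 0.85 × 80 = 68, so the licensor offers 68, keeping 12.
Round 2 (the licensee proposes): rejecting gives the licensor an expected 0.85 × 12 = 10.2; the licensee offers that and keeps 69.8.
Round 1 (the licensor proposes): rejecting gives the licensee an expected 0.85 × 69.8 = 59.33. The licensor offers 59.33 and keeps 80 − 59.33 = 20.67.

59.33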